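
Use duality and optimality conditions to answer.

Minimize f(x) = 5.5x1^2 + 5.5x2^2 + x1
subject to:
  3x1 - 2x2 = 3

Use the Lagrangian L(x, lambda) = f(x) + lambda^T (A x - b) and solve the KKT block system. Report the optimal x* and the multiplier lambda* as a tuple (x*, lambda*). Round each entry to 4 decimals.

Form the Lagrangian:
  L(x, lambda) = (1/2) x^T Q x + c^T x + lambda^T (A x - b)
Stationarity (grad_x L = 0): Q x + c + A^T lambda = 0.
Primal feasibility: A x = b.

This gives the KKT block system:
  [ Q   A^T ] [ x     ]   [-c ]
  [ A    0  ] [ lambda ] = [ b ]

Solving the linear system:
  x*      = (0.6643, -0.5035)
  lambda* = (-2.7692)
  f(x*)   = 4.486

x* = (0.6643, -0.5035), lambda* = (-2.7692)


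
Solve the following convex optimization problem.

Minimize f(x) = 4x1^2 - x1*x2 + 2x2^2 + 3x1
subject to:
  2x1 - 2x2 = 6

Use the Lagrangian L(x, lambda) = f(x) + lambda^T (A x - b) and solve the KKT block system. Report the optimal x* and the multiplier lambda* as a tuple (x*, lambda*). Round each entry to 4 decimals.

Form the Lagrangian:
  L(x, lambda) = (1/2) x^T Q x + c^T x + lambda^T (A x - b)
Stationarity (grad_x L = 0): Q x + c + A^T lambda = 0.
Primal feasibility: A x = b.

This gives the KKT block system:
  [ Q   A^T ] [ x     ]   [-c ]
  [ A    0  ] [ lambda ] = [ b ]

Solving the linear system:
  x*      = (0.6, -2.4)
  lambda* = (-5.1)
  f(x*)   = 16.2

x* = (0.6, -2.4), lambda* = (-5.1)


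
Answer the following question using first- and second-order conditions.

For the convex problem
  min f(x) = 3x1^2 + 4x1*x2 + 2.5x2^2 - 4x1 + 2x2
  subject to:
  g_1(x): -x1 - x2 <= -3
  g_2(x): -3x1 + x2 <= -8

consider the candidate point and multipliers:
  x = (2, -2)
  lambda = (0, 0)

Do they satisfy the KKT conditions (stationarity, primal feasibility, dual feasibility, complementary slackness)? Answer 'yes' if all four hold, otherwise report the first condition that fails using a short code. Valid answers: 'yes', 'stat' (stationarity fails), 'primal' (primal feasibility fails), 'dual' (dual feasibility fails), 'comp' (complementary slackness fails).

Gradient of f: grad f(x) = Q x + c = (0, 0)
Constraint values g_i(x) = a_i^T x - b_i:
  g_1((2, -2)) = 3
  g_2((2, -2)) = 0
Stationarity residual: grad f(x) + sum_i lambda_i a_i = (0, 0)
  -> stationarity OK
Primal feasibility (all g_i <= 0): FAILS
Dual feasibility (all lambda_i >= 0): OK
Complementary slackness (lambda_i * g_i(x) = 0 for all i): OK

Verdict: the first failing condition is primal_feasibility -> primal.

primal


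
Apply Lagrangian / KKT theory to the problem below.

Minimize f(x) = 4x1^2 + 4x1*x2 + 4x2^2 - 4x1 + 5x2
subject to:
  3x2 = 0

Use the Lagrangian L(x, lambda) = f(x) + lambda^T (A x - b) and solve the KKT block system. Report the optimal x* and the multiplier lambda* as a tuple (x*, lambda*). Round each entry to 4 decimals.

Form the Lagrangian:
  L(x, lambda) = (1/2) x^T Q x + c^T x + lambda^T (A x - b)
Stationarity (grad_x L = 0): Q x + c + A^T lambda = 0.
Primal feasibility: A x = b.

This gives the KKT block system:
  [ Q   A^T ] [ x     ]   [-c ]
  [ A    0  ] [ lambda ] = [ b ]

Solving the linear system:
  x*      = (0.5, 0)
  lambda* = (-2.3333)
  f(x*)   = -1

x* = (0.5, 0), lambda* = (-2.3333)


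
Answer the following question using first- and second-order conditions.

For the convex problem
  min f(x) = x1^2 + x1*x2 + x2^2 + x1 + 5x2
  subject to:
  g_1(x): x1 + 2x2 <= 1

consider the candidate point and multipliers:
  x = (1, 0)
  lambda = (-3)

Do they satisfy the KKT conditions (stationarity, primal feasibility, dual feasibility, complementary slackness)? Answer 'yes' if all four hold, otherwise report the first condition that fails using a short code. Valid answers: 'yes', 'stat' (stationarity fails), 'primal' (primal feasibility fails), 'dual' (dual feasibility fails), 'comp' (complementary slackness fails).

Gradient of f: grad f(x) = Q x + c = (3, 6)
Constraint values g_i(x) = a_i^T x - b_i:
  g_1((1, 0)) = 0
Stationarity residual: grad f(x) + sum_i lambda_i a_i = (0, 0)
  -> stationarity OK
Primal feasibility (all g_i <= 0): OK
Dual feasibility (all lambda_i >= 0): FAILS
Complementary slackness (lambda_i * g_i(x) = 0 for all i): OK

Verdict: the first failing condition is dual_feasibility -> dual.

dual


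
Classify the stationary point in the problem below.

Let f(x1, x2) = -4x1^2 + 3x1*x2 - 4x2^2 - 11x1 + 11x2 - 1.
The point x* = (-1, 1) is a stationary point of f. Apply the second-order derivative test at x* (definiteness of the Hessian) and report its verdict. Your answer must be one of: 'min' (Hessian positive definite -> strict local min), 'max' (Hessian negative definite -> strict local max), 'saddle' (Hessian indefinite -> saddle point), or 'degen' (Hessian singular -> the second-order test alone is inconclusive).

Compute the Hessian H = grad^2 f:
  H = [[-8, 3], [3, -8]]
Verify stationarity: grad f(x*) = H x* + g = (0, 0).
Eigenvalues of H: -11, -5.
Both eigenvalues < 0, so H is negative definite -> x* is a strict local max.

max


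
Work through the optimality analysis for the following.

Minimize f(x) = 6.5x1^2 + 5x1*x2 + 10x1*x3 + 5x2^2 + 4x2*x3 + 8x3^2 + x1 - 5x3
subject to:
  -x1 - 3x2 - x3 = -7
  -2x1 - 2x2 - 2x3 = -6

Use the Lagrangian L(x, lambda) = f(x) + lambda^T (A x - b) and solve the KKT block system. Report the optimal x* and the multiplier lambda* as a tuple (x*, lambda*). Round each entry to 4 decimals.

Form the Lagrangian:
  L(x, lambda) = (1/2) x^T Q x + c^T x + lambda^T (A x - b)
Stationarity (grad_x L = 0): Q x + c + A^T lambda = 0.
Primal feasibility: A x = b.

This gives the KKT block system:
  [ Q   A^T ] [ x     ]   [-c ]
  [ A    0  ] [ lambda ] = [ b ]

Solving the linear system:
  x*      = (-0.2222, 2, 1.2222)
  lambda* = (1.7222, 9.3056)
  f(x*)   = 30.7778

x* = (-0.2222, 2, 1.2222), lambda* = (1.7222, 9.3056)


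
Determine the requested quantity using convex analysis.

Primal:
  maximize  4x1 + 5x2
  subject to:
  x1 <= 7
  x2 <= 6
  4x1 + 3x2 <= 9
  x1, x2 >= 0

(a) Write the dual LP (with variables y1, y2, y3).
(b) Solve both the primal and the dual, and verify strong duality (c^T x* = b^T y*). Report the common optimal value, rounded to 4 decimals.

The standard primal-dual pair for 'max c^T x s.t. A x <= b, x >= 0' is:
  Dual:  min b^T y  s.t.  A^T y >= c,  y >= 0.

So the dual LP is:
  minimize  7y1 + 6y2 + 9y3
  subject to:
    y1 + 4y3 >= 4
    y2 + 3y3 >= 5
    y1, y2, y3 >= 0

Solving the primal: x* = (0, 3).
  primal value c^T x* = 15.
Solving the dual: y* = (0, 0, 1.6667).
  dual value b^T y* = 15.
Strong duality: c^T x* = b^T y*. Confirmed.

15


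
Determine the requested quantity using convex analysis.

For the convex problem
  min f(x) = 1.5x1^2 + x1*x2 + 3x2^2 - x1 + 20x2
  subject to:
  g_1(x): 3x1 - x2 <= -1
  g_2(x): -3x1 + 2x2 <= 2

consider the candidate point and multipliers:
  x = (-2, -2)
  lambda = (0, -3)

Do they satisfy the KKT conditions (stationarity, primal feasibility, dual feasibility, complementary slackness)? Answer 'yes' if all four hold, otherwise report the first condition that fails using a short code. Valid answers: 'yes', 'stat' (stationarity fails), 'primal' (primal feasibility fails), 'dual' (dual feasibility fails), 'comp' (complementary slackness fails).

Gradient of f: grad f(x) = Q x + c = (-9, 6)
Constraint values g_i(x) = a_i^T x - b_i:
  g_1((-2, -2)) = -3
  g_2((-2, -2)) = 0
Stationarity residual: grad f(x) + sum_i lambda_i a_i = (0, 0)
  -> stationarity OK
Primal feasibility (all g_i <= 0): OK
Dual feasibility (all lambda_i >= 0): FAILS
Complementary slackness (lambda_i * g_i(x) = 0 for all i): OK

Verdict: the first failing condition is dual_feasibility -> dual.

dual


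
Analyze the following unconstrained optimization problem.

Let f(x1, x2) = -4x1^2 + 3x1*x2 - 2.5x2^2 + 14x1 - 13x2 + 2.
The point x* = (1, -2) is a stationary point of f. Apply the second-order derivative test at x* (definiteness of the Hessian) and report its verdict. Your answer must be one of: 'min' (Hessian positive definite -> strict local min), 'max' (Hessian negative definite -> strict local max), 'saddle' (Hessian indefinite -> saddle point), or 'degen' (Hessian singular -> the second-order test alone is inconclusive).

Compute the Hessian H = grad^2 f:
  H = [[-8, 3], [3, -5]]
Verify stationarity: grad f(x*) = H x* + g = (0, 0).
Eigenvalues of H: -9.8541, -3.1459.
Both eigenvalues < 0, so H is negative definite -> x* is a strict local max.

max


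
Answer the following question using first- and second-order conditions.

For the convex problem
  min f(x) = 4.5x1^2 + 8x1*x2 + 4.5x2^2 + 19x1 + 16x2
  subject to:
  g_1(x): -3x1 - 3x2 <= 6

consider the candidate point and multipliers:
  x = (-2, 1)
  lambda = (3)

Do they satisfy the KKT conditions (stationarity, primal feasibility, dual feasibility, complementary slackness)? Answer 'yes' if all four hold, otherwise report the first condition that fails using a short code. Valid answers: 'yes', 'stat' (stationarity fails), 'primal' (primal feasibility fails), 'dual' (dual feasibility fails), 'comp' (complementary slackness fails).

Gradient of f: grad f(x) = Q x + c = (9, 9)
Constraint values g_i(x) = a_i^T x - b_i:
  g_1((-2, 1)) = -3
Stationarity residual: grad f(x) + sum_i lambda_i a_i = (0, 0)
  -> stationarity OK
Primal feasibility (all g_i <= 0): OK
Dual feasibility (all lambda_i >= 0): OK
Complementary slackness (lambda_i * g_i(x) = 0 for all i): FAILS

Verdict: the first failing condition is complementary_slackness -> comp.

comp


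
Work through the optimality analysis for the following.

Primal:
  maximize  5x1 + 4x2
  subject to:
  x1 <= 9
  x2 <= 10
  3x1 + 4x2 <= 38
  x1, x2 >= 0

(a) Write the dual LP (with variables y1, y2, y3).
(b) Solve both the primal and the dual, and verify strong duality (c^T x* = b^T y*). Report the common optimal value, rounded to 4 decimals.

The standard primal-dual pair for 'max c^T x s.t. A x <= b, x >= 0' is:
  Dual:  min b^T y  s.t.  A^T y >= c,  y >= 0.

So the dual LP is:
  minimize  9y1 + 10y2 + 38y3
  subject to:
    y1 + 3y3 >= 5
    y2 + 4y3 >= 4
    y1, y2, y3 >= 0

Solving the primal: x* = (9, 2.75).
  primal value c^T x* = 56.
Solving the dual: y* = (2, 0, 1).
  dual value b^T y* = 56.
Strong duality: c^T x* = b^T y*. Confirmed.

56


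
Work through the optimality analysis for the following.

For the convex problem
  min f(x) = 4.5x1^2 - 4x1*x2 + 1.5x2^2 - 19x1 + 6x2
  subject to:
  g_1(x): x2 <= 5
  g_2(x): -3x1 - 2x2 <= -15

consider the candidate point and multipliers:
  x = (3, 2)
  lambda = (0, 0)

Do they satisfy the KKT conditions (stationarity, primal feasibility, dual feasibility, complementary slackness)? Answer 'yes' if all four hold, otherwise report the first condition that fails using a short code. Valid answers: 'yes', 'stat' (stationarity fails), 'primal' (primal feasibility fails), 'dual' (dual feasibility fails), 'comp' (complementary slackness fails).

Gradient of f: grad f(x) = Q x + c = (0, 0)
Constraint values g_i(x) = a_i^T x - b_i:
  g_1((3, 2)) = -3
  g_2((3, 2)) = 2
Stationarity residual: grad f(x) + sum_i lambda_i a_i = (0, 0)
  -> stationarity OK
Primal feasibility (all g_i <= 0): FAILS
Dual feasibility (all lambda_i >= 0): OK
Complementary slackness (lambda_i * g_i(x) = 0 for all i): OK

Verdict: the first failing condition is primal_feasibility -> primal.

primal


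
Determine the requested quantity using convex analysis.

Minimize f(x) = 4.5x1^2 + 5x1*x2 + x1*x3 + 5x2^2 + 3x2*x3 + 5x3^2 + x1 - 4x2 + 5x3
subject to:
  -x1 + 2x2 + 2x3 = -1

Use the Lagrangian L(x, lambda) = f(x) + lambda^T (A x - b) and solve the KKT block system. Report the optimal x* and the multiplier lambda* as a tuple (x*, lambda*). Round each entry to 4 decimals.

Form the Lagrangian:
  L(x, lambda) = (1/2) x^T Q x + c^T x + lambda^T (A x - b)
Stationarity (grad_x L = 0): Q x + c + A^T lambda = 0.
Primal feasibility: A x = b.

This gives the KKT block system:
  [ Q   A^T ] [ x     ]   [-c ]
  [ A    0  ] [ lambda ] = [ b ]

Solving the linear system:
  x*      = (-0.0558, 0.3948, -0.9227)
  lambda* = (1.5494)
  f(x*)   = -2.3498

x* = (-0.0558, 0.3948, -0.9227), lambda* = (1.5494)


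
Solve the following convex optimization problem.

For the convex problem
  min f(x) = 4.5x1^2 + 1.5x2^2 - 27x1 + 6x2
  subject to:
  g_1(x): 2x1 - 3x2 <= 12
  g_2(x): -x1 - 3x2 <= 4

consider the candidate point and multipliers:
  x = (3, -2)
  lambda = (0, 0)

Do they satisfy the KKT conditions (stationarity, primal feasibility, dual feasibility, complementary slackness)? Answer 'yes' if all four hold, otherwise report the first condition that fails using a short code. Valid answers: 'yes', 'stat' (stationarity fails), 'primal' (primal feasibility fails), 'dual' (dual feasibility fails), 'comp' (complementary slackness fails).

Gradient of f: grad f(x) = Q x + c = (0, 0)
Constraint values g_i(x) = a_i^T x - b_i:
  g_1((3, -2)) = 0
  g_2((3, -2)) = -1
Stationarity residual: grad f(x) + sum_i lambda_i a_i = (0, 0)
  -> stationarity OK
Primal feasibility (all g_i <= 0): OK
Dual feasibility (all lambda_i >= 0): OK
Complementary slackness (lambda_i * g_i(x) = 0 for all i): OK

Verdict: yes, KKT holds.

yes


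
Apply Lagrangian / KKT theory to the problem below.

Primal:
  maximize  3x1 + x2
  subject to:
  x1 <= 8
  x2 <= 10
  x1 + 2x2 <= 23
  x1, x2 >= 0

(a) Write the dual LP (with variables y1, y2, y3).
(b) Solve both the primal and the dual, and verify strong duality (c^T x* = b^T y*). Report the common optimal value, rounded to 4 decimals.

The standard primal-dual pair for 'max c^T x s.t. A x <= b, x >= 0' is:
  Dual:  min b^T y  s.t.  A^T y >= c,  y >= 0.

So the dual LP is:
  minimize  8y1 + 10y2 + 23y3
  subject to:
    y1 + y3 >= 3
    y2 + 2y3 >= 1
    y1, y2, y3 >= 0

Solving the primal: x* = (8, 7.5).
  primal value c^T x* = 31.5.
Solving the dual: y* = (2.5, 0, 0.5).
  dual value b^T y* = 31.5.
Strong duality: c^T x* = b^T y*. Confirmed.

31.5


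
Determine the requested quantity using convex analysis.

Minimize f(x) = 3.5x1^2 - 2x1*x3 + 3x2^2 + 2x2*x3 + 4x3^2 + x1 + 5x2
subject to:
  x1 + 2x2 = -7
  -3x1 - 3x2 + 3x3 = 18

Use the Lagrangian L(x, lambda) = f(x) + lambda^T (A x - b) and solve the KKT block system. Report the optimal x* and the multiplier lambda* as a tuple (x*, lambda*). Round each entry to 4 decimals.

Form the Lagrangian:
  L(x, lambda) = (1/2) x^T Q x + c^T x + lambda^T (A x - b)
Stationarity (grad_x L = 0): Q x + c + A^T lambda = 0.
Primal feasibility: A x = b.

This gives the KKT block system:
  [ Q   A^T ] [ x     ]   [-c ]
  [ A    0  ] [ lambda ] = [ b ]

Solving the linear system:
  x*      = (-1.0667, -2.9667, 1.9667)
  lambda* = (-1.5333, -3.9778)
  f(x*)   = 22.4833

x* = (-1.0667, -2.9667, 1.9667), lambda* = (-1.5333, -3.9778)


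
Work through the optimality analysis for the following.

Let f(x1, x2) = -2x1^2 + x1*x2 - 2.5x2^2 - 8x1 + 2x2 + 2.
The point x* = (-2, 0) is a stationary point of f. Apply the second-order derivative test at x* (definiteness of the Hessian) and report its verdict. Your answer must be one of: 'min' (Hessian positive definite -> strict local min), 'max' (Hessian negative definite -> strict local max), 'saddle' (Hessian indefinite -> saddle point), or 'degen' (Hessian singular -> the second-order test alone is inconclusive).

Compute the Hessian H = grad^2 f:
  H = [[-4, 1], [1, -5]]
Verify stationarity: grad f(x*) = H x* + g = (0, 0).
Eigenvalues of H: -5.618, -3.382.
Both eigenvalues < 0, so H is negative definite -> x* is a strict local max.

max


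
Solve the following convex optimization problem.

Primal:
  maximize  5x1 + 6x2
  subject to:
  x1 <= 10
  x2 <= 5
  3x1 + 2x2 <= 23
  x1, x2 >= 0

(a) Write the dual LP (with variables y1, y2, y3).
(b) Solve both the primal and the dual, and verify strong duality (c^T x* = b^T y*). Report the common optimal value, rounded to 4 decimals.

The standard primal-dual pair for 'max c^T x s.t. A x <= b, x >= 0' is:
  Dual:  min b^T y  s.t.  A^T y >= c,  y >= 0.

So the dual LP is:
  minimize  10y1 + 5y2 + 23y3
  subject to:
    y1 + 3y3 >= 5
    y2 + 2y3 >= 6
    y1, y2, y3 >= 0

Solving the primal: x* = (4.3333, 5).
  primal value c^T x* = 51.6667.
Solving the dual: y* = (0, 2.6667, 1.6667).
  dual value b^T y* = 51.6667.
Strong duality: c^T x* = b^T y*. Confirmed.

51.6667


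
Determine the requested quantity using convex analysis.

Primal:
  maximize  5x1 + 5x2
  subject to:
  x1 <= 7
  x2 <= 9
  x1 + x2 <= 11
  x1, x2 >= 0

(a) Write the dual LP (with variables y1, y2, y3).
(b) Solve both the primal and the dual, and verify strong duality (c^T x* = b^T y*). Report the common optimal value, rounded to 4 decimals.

The standard primal-dual pair for 'max c^T x s.t. A x <= b, x >= 0' is:
  Dual:  min b^T y  s.t.  A^T y >= c,  y >= 0.

So the dual LP is:
  minimize  7y1 + 9y2 + 11y3
  subject to:
    y1 + y3 >= 5
    y2 + y3 >= 5
    y1, y2, y3 >= 0

Solving the primal: x* = (2, 9).
  primal value c^T x* = 55.
Solving the dual: y* = (0, 0, 5).
  dual value b^T y* = 55.
Strong duality: c^T x* = b^T y*. Confirmed.

55


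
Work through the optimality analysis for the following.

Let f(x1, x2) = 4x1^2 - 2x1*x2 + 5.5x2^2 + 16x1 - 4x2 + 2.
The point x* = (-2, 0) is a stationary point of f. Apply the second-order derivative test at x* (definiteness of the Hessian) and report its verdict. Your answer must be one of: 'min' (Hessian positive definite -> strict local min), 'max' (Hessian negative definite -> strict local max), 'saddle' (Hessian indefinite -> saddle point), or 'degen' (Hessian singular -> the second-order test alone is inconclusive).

Compute the Hessian H = grad^2 f:
  H = [[8, -2], [-2, 11]]
Verify stationarity: grad f(x*) = H x* + g = (0, 0).
Eigenvalues of H: 7, 12.
Both eigenvalues > 0, so H is positive definite -> x* is a strict local min.

min


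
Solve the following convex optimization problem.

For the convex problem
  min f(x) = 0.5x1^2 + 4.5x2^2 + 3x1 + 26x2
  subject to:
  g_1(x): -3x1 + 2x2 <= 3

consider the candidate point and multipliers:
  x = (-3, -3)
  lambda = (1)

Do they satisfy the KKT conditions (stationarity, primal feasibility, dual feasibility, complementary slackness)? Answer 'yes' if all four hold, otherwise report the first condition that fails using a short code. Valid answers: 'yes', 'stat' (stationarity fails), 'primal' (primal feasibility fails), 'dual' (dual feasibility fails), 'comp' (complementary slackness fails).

Gradient of f: grad f(x) = Q x + c = (0, -1)
Constraint values g_i(x) = a_i^T x - b_i:
  g_1((-3, -3)) = 0
Stationarity residual: grad f(x) + sum_i lambda_i a_i = (-3, 1)
  -> stationarity FAILS
Primal feasibility (all g_i <= 0): OK
Dual feasibility (all lambda_i >= 0): OK
Complementary slackness (lambda_i * g_i(x) = 0 for all i): OK

Verdict: the first failing condition is stationarity -> stat.

stat


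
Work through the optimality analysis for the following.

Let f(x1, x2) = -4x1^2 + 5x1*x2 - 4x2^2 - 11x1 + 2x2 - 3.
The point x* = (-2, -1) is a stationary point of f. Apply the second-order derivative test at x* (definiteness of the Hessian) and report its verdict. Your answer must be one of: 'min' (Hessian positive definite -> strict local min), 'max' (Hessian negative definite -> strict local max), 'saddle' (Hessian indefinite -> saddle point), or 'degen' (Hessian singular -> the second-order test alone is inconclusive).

Compute the Hessian H = grad^2 f:
  H = [[-8, 5], [5, -8]]
Verify stationarity: grad f(x*) = H x* + g = (0, 0).
Eigenvalues of H: -13, -3.
Both eigenvalues < 0, so H is negative definite -> x* is a strict local max.

max


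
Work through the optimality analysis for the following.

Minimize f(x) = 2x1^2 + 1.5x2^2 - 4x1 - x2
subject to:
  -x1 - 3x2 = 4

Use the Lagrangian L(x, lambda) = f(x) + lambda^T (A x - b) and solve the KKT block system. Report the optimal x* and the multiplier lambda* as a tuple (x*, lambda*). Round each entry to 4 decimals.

Form the Lagrangian:
  L(x, lambda) = (1/2) x^T Q x + c^T x + lambda^T (A x - b)
Stationarity (grad_x L = 0): Q x + c + A^T lambda = 0.
Primal feasibility: A x = b.

This gives the KKT block system:
  [ Q   A^T ] [ x     ]   [-c ]
  [ A    0  ] [ lambda ] = [ b ]

Solving the linear system:
  x*      = (0.5385, -1.5128)
  lambda* = (-1.8462)
  f(x*)   = 3.3718

x* = (0.5385, -1.5128), lambda* = (-1.8462)


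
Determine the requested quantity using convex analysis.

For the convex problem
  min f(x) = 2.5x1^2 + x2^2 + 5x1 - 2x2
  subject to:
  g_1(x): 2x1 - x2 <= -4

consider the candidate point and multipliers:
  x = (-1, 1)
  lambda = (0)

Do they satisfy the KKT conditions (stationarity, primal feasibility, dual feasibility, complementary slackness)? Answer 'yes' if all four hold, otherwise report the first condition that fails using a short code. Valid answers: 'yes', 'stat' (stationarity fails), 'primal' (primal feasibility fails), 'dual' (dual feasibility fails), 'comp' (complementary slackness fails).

Gradient of f: grad f(x) = Q x + c = (0, 0)
Constraint values g_i(x) = a_i^T x - b_i:
  g_1((-1, 1)) = 1
Stationarity residual: grad f(x) + sum_i lambda_i a_i = (0, 0)
  -> stationarity OK
Primal feasibility (all g_i <= 0): FAILS
Dual feasibility (all lambda_i >= 0): OK
Complementary slackness (lambda_i * g_i(x) = 0 for all i): OK

Verdict: the first failing condition is primal_feasibility -> primal.

primal


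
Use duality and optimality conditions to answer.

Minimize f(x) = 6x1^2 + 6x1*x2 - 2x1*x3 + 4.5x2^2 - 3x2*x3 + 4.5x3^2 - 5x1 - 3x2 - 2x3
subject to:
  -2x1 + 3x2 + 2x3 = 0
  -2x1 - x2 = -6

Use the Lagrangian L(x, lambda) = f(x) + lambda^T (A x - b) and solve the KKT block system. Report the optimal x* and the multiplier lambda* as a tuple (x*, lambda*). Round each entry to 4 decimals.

Form the Lagrangian:
  L(x, lambda) = (1/2) x^T Q x + c^T x + lambda^T (A x - b)
Stationarity (grad_x L = 0): Q x + c + A^T lambda = 0.
Primal feasibility: A x = b.

This gives the KKT block system:
  [ Q   A^T ] [ x     ]   [-c ]
  [ A    0  ] [ lambda ] = [ b ]

Solving the linear system:
  x*      = (2.555, 0.89, 1.22)
  lambda* = (-0.6, 14.88)
  f(x*)   = 35.6975

x* = (2.555, 0.89, 1.22), lambda* = (-0.6, 14.88)


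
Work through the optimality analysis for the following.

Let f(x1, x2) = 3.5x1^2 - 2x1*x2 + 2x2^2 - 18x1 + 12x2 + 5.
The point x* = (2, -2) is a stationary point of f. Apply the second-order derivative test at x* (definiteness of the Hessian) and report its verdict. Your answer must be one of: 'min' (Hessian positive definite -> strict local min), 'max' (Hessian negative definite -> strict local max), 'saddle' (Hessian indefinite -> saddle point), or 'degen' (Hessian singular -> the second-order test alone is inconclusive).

Compute the Hessian H = grad^2 f:
  H = [[7, -2], [-2, 4]]
Verify stationarity: grad f(x*) = H x* + g = (0, 0).
Eigenvalues of H: 3, 8.
Both eigenvalues > 0, so H is positive definite -> x* is a strict local min.

min


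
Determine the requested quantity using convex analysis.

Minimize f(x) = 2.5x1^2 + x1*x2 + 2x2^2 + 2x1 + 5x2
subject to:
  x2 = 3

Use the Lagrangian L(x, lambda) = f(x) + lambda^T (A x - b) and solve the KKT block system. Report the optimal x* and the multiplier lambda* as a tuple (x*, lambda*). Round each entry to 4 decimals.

Form the Lagrangian:
  L(x, lambda) = (1/2) x^T Q x + c^T x + lambda^T (A x - b)
Stationarity (grad_x L = 0): Q x + c + A^T lambda = 0.
Primal feasibility: A x = b.

This gives the KKT block system:
  [ Q   A^T ] [ x     ]   [-c ]
  [ A    0  ] [ lambda ] = [ b ]

Solving the linear system:
  x*      = (-1, 3)
  lambda* = (-16)
  f(x*)   = 30.5

x* = (-1, 3), lambda* = (-16)


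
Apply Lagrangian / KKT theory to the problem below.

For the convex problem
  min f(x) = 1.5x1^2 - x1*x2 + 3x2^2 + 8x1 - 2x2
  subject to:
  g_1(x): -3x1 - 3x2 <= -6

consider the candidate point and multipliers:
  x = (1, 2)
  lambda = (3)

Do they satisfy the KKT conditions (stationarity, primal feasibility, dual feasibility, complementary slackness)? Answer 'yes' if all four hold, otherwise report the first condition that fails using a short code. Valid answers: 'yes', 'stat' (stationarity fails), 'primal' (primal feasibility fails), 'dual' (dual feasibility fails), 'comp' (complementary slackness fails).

Gradient of f: grad f(x) = Q x + c = (9, 9)
Constraint values g_i(x) = a_i^T x - b_i:
  g_1((1, 2)) = -3
Stationarity residual: grad f(x) + sum_i lambda_i a_i = (0, 0)
  -> stationarity OK
Primal feasibility (all g_i <= 0): OK
Dual feasibility (all lambda_i >= 0): OK
Complementary slackness (lambda_i * g_i(x) = 0 for all i): FAILS

Verdict: the first failing condition is complementary_slackness -> comp.

comp


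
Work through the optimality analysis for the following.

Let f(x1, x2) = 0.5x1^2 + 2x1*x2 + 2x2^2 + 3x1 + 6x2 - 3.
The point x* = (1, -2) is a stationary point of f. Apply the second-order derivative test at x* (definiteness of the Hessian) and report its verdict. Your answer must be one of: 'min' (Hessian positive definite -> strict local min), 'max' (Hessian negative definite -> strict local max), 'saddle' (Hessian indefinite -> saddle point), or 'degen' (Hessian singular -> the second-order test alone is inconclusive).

Compute the Hessian H = grad^2 f:
  H = [[1, 2], [2, 4]]
Verify stationarity: grad f(x*) = H x* + g = (0, 0).
Eigenvalues of H: 0, 5.
H has a zero eigenvalue (singular; positive semidefinite but not definite), so H is neither positive definite, negative definite, nor indefinite. The second-order test alone is inconclusive -> degen.
(Indeed, f is constant along the null direction of H through x*, so x* is not a strict local extremum.)

degen


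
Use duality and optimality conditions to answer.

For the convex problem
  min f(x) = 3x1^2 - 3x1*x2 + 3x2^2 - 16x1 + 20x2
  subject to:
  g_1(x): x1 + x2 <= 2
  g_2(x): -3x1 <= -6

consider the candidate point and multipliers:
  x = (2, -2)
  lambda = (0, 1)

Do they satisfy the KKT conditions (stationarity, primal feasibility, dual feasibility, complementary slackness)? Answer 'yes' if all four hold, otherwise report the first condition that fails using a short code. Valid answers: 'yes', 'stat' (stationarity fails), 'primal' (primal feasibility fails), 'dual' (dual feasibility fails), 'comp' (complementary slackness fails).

Gradient of f: grad f(x) = Q x + c = (2, 2)
Constraint values g_i(x) = a_i^T x - b_i:
  g_1((2, -2)) = -2
  g_2((2, -2)) = 0
Stationarity residual: grad f(x) + sum_i lambda_i a_i = (-1, 2)
  -> stationarity FAILS
Primal feasibility (all g_i <= 0): OK
Dual feasibility (all lambda_i >= 0): OK
Complementary slackness (lambda_i * g_i(x) = 0 for all i): OK

Verdict: the first failing condition is stationarity -> stat.

stat


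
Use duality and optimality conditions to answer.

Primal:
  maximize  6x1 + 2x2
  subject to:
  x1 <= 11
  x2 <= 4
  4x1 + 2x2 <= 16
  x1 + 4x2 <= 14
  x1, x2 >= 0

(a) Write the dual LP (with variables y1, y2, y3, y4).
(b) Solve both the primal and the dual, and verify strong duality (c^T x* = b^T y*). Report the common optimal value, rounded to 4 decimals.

The standard primal-dual pair for 'max c^T x s.t. A x <= b, x >= 0' is:
  Dual:  min b^T y  s.t.  A^T y >= c,  y >= 0.

So the dual LP is:
  minimize  11y1 + 4y2 + 16y3 + 14y4
  subject to:
    y1 + 4y3 + y4 >= 6
    y2 + 2y3 + 4y4 >= 2
    y1, y2, y3, y4 >= 0

Solving the primal: x* = (4, 0).
  primal value c^T x* = 24.
Solving the dual: y* = (0, 0, 1.5, 0).
  dual value b^T y* = 24.
Strong duality: c^T x* = b^T y*. Confirmed.

24


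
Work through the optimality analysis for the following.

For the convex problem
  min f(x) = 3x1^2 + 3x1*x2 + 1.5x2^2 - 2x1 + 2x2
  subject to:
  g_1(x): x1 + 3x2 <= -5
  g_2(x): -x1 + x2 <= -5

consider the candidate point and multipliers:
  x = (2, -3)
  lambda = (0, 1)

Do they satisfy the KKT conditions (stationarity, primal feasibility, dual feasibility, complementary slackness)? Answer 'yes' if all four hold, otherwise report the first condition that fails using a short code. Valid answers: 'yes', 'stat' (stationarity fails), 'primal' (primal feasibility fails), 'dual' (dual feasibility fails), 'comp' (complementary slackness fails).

Gradient of f: grad f(x) = Q x + c = (1, -1)
Constraint values g_i(x) = a_i^T x - b_i:
  g_1((2, -3)) = -2
  g_2((2, -3)) = 0
Stationarity residual: grad f(x) + sum_i lambda_i a_i = (0, 0)
  -> stationarity OK
Primal feasibility (all g_i <= 0): OK
Dual feasibility (all lambda_i >= 0): OK
Complementary slackness (lambda_i * g_i(x) = 0 for all i): OK

Verdict: yes, KKT holds.

yes


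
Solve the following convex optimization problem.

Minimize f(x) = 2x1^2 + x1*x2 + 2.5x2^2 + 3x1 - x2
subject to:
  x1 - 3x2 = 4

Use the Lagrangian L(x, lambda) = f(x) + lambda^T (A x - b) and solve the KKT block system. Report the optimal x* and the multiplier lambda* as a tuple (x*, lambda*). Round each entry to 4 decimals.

Form the Lagrangian:
  L(x, lambda) = (1/2) x^T Q x + c^T x + lambda^T (A x - b)
Stationarity (grad_x L = 0): Q x + c + A^T lambda = 0.
Primal feasibility: A x = b.

This gives the KKT block system:
  [ Q   A^T ] [ x     ]   [-c ]
  [ A    0  ] [ lambda ] = [ b ]

Solving the linear system:
  x*      = (0.1702, -1.2766)
  lambda* = (-2.4043)
  f(x*)   = 5.7021

x* = (0.1702, -1.2766), lambda* = (-2.4043)


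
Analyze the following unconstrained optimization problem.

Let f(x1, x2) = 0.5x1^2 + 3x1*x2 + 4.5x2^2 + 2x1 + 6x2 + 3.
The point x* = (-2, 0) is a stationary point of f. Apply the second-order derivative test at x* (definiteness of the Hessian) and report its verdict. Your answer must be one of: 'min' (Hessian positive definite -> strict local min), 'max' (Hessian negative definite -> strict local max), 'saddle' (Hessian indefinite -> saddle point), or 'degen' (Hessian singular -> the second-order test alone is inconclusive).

Compute the Hessian H = grad^2 f:
  H = [[1, 3], [3, 9]]
Verify stationarity: grad f(x*) = H x* + g = (0, 0).
Eigenvalues of H: 0, 10.
H has a zero eigenvalue (singular; positive semidefinite but not definite), so H is neither positive definite, negative definite, nor indefinite. The second-order test alone is inconclusive -> degen.
(Indeed, f is constant along the null direction of H through x*, so x* is not a strict local extremum.)

degen


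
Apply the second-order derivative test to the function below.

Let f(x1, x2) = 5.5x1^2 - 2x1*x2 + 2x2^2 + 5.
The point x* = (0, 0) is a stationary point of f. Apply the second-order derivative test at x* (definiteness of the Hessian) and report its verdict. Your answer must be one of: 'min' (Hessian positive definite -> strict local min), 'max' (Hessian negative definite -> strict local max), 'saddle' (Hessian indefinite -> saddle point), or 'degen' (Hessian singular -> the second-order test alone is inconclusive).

Compute the Hessian H = grad^2 f:
  H = [[11, -2], [-2, 4]]
Verify stationarity: grad f(x*) = H x* + g = (0, 0).
Eigenvalues of H: 3.4689, 11.5311.
Both eigenvalues > 0, so H is positive definite -> x* is a strict local min.

min


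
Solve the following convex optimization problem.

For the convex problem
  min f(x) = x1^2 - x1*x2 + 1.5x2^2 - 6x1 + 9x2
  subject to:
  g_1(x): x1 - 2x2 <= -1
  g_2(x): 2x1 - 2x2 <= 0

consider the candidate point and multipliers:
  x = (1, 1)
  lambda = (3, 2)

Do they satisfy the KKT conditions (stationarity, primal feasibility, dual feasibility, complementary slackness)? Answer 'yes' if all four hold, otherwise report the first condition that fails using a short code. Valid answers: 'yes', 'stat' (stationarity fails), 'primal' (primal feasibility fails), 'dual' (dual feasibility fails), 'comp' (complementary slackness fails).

Gradient of f: grad f(x) = Q x + c = (-5, 11)
Constraint values g_i(x) = a_i^T x - b_i:
  g_1((1, 1)) = 0
  g_2((1, 1)) = 0
Stationarity residual: grad f(x) + sum_i lambda_i a_i = (2, 1)
  -> stationarity FAILS
Primal feasibility (all g_i <= 0): OK
Dual feasibility (all lambda_i >= 0): OK
Complementary slackness (lambda_i * g_i(x) = 0 for all i): OK

Verdict: the first failing condition is stationarity -> stat.

stat


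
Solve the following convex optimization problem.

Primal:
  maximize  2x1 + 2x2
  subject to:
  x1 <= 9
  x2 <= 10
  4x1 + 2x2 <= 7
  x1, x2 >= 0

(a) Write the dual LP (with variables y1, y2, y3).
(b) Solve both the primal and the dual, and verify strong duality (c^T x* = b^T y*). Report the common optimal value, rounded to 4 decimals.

The standard primal-dual pair for 'max c^T x s.t. A x <= b, x >= 0' is:
  Dual:  min b^T y  s.t.  A^T y >= c,  y >= 0.

So the dual LP is:
  minimize  9y1 + 10y2 + 7y3
  subject to:
    y1 + 4y3 >= 2
    y2 + 2y3 >= 2
    y1, y2, y3 >= 0

Solving the primal: x* = (0, 3.5).
  primal value c^T x* = 7.
Solving the dual: y* = (0, 0, 1).
  dual value b^T y* = 7.
Strong duality: c^T x* = b^T y*. Confirmed.

7


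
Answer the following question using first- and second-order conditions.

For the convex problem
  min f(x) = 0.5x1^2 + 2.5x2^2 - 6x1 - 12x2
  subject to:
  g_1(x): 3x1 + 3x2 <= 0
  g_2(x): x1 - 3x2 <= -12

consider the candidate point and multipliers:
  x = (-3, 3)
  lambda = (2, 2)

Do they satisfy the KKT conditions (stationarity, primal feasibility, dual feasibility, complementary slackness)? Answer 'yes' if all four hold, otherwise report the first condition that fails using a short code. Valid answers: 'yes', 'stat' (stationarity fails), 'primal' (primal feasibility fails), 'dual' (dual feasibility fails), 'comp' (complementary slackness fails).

Gradient of f: grad f(x) = Q x + c = (-9, 3)
Constraint values g_i(x) = a_i^T x - b_i:
  g_1((-3, 3)) = 0
  g_2((-3, 3)) = 0
Stationarity residual: grad f(x) + sum_i lambda_i a_i = (-1, 3)
  -> stationarity FAILS
Primal feasibility (all g_i <= 0): OK
Dual feasibility (all lambda_i >= 0): OK
Complementary slackness (lambda_i * g_i(x) = 0 for all i): OK

Verdict: the first failing condition is stationarity -> stat.

stat


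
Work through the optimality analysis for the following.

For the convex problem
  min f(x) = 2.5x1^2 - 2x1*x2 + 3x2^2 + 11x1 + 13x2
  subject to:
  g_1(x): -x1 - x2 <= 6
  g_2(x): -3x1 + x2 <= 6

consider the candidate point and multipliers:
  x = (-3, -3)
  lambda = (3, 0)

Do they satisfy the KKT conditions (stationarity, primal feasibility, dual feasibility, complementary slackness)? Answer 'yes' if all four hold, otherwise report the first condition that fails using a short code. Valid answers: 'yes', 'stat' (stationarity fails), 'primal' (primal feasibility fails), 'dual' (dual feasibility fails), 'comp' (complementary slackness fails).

Gradient of f: grad f(x) = Q x + c = (2, 1)
Constraint values g_i(x) = a_i^T x - b_i:
  g_1((-3, -3)) = 0
  g_2((-3, -3)) = 0
Stationarity residual: grad f(x) + sum_i lambda_i a_i = (-1, -2)
  -> stationarity FAILS
Primal feasibility (all g_i <= 0): OK
Dual feasibility (all lambda_i >= 0): OK
Complementary slackness (lambda_i * g_i(x) = 0 for all i): OK

Verdict: the first failing condition is stationarity -> stat.

stat


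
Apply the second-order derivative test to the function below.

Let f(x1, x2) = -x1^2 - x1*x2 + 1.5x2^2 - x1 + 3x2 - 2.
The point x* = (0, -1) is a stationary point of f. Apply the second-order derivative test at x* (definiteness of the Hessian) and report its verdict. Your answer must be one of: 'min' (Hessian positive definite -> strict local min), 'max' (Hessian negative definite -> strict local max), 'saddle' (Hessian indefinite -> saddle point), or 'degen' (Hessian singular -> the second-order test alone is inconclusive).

Compute the Hessian H = grad^2 f:
  H = [[-2, -1], [-1, 3]]
Verify stationarity: grad f(x*) = H x* + g = (0, 0).
Eigenvalues of H: -2.1926, 3.1926.
Eigenvalues have mixed signs, so H is indefinite -> x* is a saddle point.

saddle


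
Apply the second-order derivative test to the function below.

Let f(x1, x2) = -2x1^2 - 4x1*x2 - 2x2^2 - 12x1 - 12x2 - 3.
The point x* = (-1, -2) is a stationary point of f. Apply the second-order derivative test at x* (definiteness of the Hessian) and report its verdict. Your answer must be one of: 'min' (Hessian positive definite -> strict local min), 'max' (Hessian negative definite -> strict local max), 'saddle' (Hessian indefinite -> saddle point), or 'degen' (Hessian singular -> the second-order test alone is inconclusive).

Compute the Hessian H = grad^2 f:
  H = [[-4, -4], [-4, -4]]
Verify stationarity: grad f(x*) = H x* + g = (0, 0).
Eigenvalues of H: -8, 0.
H has a zero eigenvalue (singular; negative semidefinite but not definite), so H is neither positive definite, negative definite, nor indefinite. The second-order test alone is inconclusive -> degen.
(Indeed, f is constant along the null direction of H through x*, so x* is not a strict local extremum.)

degen


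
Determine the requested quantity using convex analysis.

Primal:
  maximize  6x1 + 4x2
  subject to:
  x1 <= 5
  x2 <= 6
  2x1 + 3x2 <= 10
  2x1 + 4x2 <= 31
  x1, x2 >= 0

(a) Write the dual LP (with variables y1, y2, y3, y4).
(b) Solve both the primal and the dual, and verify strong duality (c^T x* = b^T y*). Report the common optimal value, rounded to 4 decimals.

The standard primal-dual pair for 'max c^T x s.t. A x <= b, x >= 0' is:
  Dual:  min b^T y  s.t.  A^T y >= c,  y >= 0.

So the dual LP is:
  minimize  5y1 + 6y2 + 10y3 + 31y4
  subject to:
    y1 + 2y3 + 2y4 >= 6
    y2 + 3y3 + 4y4 >= 4
    y1, y2, y3, y4 >= 0

Solving the primal: x* = (5, 0).
  primal value c^T x* = 30.
Solving the dual: y* = (3.3333, 0, 1.3333, 0).
  dual value b^T y* = 30.
Strong duality: c^T x* = b^T y*. Confirmed.

30


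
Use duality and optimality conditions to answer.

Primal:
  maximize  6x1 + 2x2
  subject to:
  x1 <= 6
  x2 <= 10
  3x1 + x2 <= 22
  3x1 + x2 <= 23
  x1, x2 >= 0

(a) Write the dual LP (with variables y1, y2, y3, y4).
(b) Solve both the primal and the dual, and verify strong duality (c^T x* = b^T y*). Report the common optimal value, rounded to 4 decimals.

The standard primal-dual pair for 'max c^T x s.t. A x <= b, x >= 0' is:
  Dual:  min b^T y  s.t.  A^T y >= c,  y >= 0.

So the dual LP is:
  minimize  6y1 + 10y2 + 22y3 + 23y4
  subject to:
    y1 + 3y3 + 3y4 >= 6
    y2 + y3 + y4 >= 2
    y1, y2, y3, y4 >= 0

Solving the primal: x* = (4, 10).
  primal value c^T x* = 44.
Solving the dual: y* = (0, 0, 2, 0).
  dual value b^T y* = 44.
Strong duality: c^T x* = b^T y*. Confirmed.

44


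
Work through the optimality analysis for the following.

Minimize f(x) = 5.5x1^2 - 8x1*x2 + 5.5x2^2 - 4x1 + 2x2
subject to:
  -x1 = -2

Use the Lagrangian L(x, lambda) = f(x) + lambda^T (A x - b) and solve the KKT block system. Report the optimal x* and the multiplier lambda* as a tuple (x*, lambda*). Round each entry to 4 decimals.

Form the Lagrangian:
  L(x, lambda) = (1/2) x^T Q x + c^T x + lambda^T (A x - b)
Stationarity (grad_x L = 0): Q x + c + A^T lambda = 0.
Primal feasibility: A x = b.

This gives the KKT block system:
  [ Q   A^T ] [ x     ]   [-c ]
  [ A    0  ] [ lambda ] = [ b ]

Solving the linear system:
  x*      = (2, 1.2727)
  lambda* = (7.8182)
  f(x*)   = 5.0909

x* = (2, 1.2727), lambda* = (7.8182)


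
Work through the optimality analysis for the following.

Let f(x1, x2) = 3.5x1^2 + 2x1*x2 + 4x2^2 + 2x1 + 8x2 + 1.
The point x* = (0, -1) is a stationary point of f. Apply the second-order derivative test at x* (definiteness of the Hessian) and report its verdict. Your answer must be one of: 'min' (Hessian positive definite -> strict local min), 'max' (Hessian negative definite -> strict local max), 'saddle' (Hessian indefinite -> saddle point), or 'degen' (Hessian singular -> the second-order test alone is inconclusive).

Compute the Hessian H = grad^2 f:
  H = [[7, 2], [2, 8]]
Verify stationarity: grad f(x*) = H x* + g = (0, 0).
Eigenvalues of H: 5.4384, 9.5616.
Both eigenvalues > 0, so H is positive definite -> x* is a strict local min.

min


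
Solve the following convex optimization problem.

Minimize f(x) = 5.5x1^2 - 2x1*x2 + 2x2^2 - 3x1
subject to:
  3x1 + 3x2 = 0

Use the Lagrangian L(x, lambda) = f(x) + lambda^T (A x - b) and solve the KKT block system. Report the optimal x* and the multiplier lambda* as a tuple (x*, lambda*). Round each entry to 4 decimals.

Form the Lagrangian:
  L(x, lambda) = (1/2) x^T Q x + c^T x + lambda^T (A x - b)
Stationarity (grad_x L = 0): Q x + c + A^T lambda = 0.
Primal feasibility: A x = b.

This gives the KKT block system:
  [ Q   A^T ] [ x     ]   [-c ]
  [ A    0  ] [ lambda ] = [ b ]

Solving the linear system:
  x*      = (0.1579, -0.1579)
  lambda* = (0.3158)
  f(x*)   = -0.2368

x* = (0.1579, -0.1579), lambda* = (0.3158)
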